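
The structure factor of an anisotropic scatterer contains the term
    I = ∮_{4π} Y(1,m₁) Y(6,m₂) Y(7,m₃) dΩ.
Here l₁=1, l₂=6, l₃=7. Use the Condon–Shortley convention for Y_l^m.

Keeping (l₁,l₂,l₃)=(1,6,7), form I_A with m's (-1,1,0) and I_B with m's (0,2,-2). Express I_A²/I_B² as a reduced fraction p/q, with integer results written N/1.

7/15

l's match ⇒ only the (l;m) 3-j factors differ between A and B.
A: triangle coeff Δ(1,6,7) = 1/1365; Σ_t [0,0]: t=0:+1/1209600 = 1/1209600; (3j)²=1/65 [(1 6 7; -1 1 0)], sign=-1
B: triangle coeff Δ(1,6,7) = 1/1365; Σ_t [0,0]: t=0:+1/967680 = 1/967680; (3j)²=3/91 [(1 6 7; 0 2 -2)], sign=-1
I_A²/I_B² = (1/65)/(3/91) = 7/15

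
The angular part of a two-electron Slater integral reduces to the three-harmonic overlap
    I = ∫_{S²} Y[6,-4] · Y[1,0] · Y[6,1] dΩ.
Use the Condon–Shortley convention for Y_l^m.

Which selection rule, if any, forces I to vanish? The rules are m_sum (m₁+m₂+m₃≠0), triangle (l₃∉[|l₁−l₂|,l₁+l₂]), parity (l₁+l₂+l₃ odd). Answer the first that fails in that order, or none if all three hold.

Σmᵢ = -3  ✗
l₃∈[|l₁−l₂|,l₁+l₂]=[5,7], have l₃=6
Σlᵢ = 13 ⇒ odd

m_sum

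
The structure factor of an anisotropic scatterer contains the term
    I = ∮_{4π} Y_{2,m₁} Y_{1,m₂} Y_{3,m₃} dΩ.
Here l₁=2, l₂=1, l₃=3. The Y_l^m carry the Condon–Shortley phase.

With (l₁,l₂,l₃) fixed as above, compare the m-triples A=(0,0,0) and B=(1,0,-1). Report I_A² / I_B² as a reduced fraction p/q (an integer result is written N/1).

9/8

Same 2,1,3: normalisation and zero-m 3j drop out of the ratio.
A: Δ: 0! 4! 2! / 7! → 1/105; sum: t=0:+1/4 = 1/4; 3j²(2 1 3; 0 0 0) = Δ·Π!·Σ² = 3/35  (sign -1)
B: Δ: 0! 4! 2! / 7! → 1/105; sum: t=0:+1/6 = 1/6; 3j²(2 1 3; 1 0 -1) = Δ·Π!·Σ² = 8/105  (sign +1)
I_A²/I_B² = (3/35)/(8/105) = 9/8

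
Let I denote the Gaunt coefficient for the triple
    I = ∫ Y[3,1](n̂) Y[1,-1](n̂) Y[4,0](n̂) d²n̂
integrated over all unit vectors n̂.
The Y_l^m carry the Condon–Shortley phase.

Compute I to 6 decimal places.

0.150786

m-sum 0 ✓  L=8 even ✓  2≤4≤4 ✓
Π(2lᵢ+1) = 7×3×9 = 189
triangle coeff Δ(3,1,4) = 1/252
Σ_t [0,0]: t=0:+1/36 = 1/36
(3j)²=4/63 [(3 1 4; 0 0 0)], sign=+1
Σ_t [0,0]: t=0:+1/96 = 1/96
(3j)²=1/42 [(3 1 4; 1 -1 0)], sign=+1
⇒ 4πI² = 2/7
I = (+1)√(2/7/(4π)) = 0.15078601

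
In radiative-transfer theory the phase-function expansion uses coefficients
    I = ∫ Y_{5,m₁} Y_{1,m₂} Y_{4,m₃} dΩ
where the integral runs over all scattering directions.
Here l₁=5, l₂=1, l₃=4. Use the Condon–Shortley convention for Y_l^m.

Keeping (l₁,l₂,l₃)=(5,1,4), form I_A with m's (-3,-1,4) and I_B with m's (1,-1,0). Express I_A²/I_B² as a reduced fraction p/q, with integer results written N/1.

1/15

Same 5,1,4: normalisation and zero-m 3j drop out of the ratio.
A: Δ: 2! 8! 0! / 11! → 1/495; sum: t=0:+1/80640 = 1/80640; 3j²(5 1 4; -3 -1 4) = Δ·Π!·Σ² = 1/495  (sign +1)
B: Δ: 2! 8! 0! / 11! → 1/495; sum: t=0:+1/1152 = 1/1152; 3j²(5 1 4; 1 -1 0) = Δ·Π!·Σ² = 1/33  (sign +1)
I_A²/I_B² = (1/495)/(1/33) = 1/15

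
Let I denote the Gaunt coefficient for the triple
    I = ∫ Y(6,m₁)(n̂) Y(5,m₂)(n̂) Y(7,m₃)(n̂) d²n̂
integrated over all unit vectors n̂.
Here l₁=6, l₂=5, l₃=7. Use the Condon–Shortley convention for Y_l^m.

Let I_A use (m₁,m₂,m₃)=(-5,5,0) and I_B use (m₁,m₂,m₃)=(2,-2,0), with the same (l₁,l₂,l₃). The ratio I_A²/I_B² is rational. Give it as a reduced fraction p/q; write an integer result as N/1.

550/1681

Shared (l₁,l₂,l₃)=(6,5,7): N and (l;000)² cancel in I_A²/I_B².
A: Δ = 4!·8!·6!/19! = 1/174594420; Racah Σ t=4..4: t=4:+1/87091200 = 1/87091200; ⇒ 3j(6 5 7; -5 5 0)² = 35/12597, sgn -1
B: Δ = 4!·8!·6!/19! = 1/174594420; Racah Σ t=0..3: t=0:+1/497664 t=1:−1/207360 t=2:+1/691200 t=3:−1/21772800 = -41/29030400; ⇒ 3j(6 5 7; 2 -2 0)² = 11767/1385670, sgn +1
I_A²/I_B² = (35/12597)/(11767/1385670) = 550/1681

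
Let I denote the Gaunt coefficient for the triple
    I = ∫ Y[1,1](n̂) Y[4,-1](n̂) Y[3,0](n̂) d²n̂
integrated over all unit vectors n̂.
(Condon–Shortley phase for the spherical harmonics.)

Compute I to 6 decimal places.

Checks pass: Σm=0; 8 even; l₃=3∈[3,5].
(2·1+1)(2·4+1)(2·3+1) = 189
Δ: 2! 0! 6! / 9! → 1/252
sum: t=1:−1/36 = -1/36
3j²(1 4 3; 0 0 0) = Δ·Π!·Σ² = 4/63  (sign +1)
sum: t=0:+1/72 = 1/72
3j²(1 4 3; 1 -1 0) = Δ·Π!·Σ² = 5/126  (sign -1)
combine: 4πI² = 189·4/63·5/126 = 10/21
take √, sign -1: I = -0.19466390

-0.194664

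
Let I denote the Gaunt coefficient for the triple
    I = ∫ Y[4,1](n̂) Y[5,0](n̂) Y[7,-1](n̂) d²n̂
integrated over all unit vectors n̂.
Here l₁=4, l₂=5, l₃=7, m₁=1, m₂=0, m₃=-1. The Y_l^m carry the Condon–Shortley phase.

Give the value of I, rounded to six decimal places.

m-sum 0 ✓  L=16 even ✓  1≤7≤9 ✓
Π(2lᵢ+1) = 9×11×15 = 1485
triangle coeff Δ(4,5,7) = 1/6126120
Σ_t [0,2]: t=0:+1/69120 t=1:−1/20736 t=2:+1/69120 = -1/51840
(3j)²=280/21879 [(4 5 7; 0 0 0)], sign=+1
Σ_t [0,2]: t=0:+1/51840 t=1:−1/27648 t=2:+1/172800 = -23/2073600
(3j)²=529/87516 [(4 5 7; 1 0 -1)], sign=-1
⇒ 4πI² = 185150/1611753
I = (-1)√(185150/1611753/(4π)) = -0.09561096

-0.095611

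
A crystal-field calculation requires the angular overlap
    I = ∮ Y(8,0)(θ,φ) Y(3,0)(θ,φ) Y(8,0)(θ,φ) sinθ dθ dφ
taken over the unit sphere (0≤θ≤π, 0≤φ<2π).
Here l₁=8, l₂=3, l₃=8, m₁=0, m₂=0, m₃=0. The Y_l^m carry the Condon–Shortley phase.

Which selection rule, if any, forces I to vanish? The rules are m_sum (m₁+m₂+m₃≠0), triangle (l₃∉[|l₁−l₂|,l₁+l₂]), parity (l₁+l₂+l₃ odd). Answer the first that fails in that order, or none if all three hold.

parity

azimuthal sum: 0 + 0 + 0 = 0  ✓
5 ≤ 8 ≤ 11 (triangle on l)  ✓
L = 8 + 3 + 8 = 19 (odd)  ✗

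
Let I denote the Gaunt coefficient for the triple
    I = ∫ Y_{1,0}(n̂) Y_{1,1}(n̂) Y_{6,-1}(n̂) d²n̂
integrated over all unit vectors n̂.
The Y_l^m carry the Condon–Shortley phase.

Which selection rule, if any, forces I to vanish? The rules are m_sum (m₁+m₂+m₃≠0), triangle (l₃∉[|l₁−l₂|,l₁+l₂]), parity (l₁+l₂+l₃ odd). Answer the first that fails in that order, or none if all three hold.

Σmᵢ = 0  ✓
l₃∈[|l₁−l₂|,l₁+l₂]=[0,2], have l₃=6  ✗
Σlᵢ = 8 ⇒ even

triangle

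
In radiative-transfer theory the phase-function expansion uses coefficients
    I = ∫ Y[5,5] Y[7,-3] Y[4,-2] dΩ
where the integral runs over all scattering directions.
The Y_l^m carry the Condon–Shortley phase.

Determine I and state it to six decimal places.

Rules hold: Σm=0, L=16 even, 2≤4≤12.
N = 11·15·9 = 1485
Δ = 8!·2!·6!/17! = 1/6126120
Racah Σ t=3..5: t=3:−1/69120 t=4:+1/20736 t=5:−1/69120 = 1/51840
⇒ 3j(5 7 4; 0 0 0)² = 280/21879, sgn +1
Racah Σ t=0..0: t=0:+1/3870720 = 1/3870720
⇒ 3j(5 7 4; 5 -3 -2)² = 675/136136, sgn +1
4πI² = N·(3j₀)²·(3jₘ)² = 50625/537251
I = +1·√(0.0942297/4π) = 0.08659423

0.086594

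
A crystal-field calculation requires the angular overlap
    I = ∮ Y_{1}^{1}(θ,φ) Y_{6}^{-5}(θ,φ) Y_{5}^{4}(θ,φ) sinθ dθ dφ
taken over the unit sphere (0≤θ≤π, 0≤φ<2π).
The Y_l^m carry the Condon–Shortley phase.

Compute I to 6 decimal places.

-0.303018

Checks pass: Σm=0; 12 even; l₃=5∈[5,7].
(2·1+1)(2·6+1)(2·5+1) = 429
Δ: 2! 0! 10! / 13! → 1/858
sum: t=1:−1/14400 = -1/14400
3j²(1 6 5; 0 0 0) = Δ·Π!·Σ² = 6/143  (sign +1)
sum: t=0:+1/725760 = 1/725760
3j²(1 6 5; 1 -5 4) = Δ·Π!·Σ² = 5/78  (sign -1)
combine: 4πI² = 429·6/143·5/78 = 15/13
take √, sign -1: I = -0.30301841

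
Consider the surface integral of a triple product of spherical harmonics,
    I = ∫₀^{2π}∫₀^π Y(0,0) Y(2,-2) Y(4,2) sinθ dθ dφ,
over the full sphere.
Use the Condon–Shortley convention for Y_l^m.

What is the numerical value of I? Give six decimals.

0.000000

l₃=4 ∉ [2,2] — triangle fails ⇒ I = 0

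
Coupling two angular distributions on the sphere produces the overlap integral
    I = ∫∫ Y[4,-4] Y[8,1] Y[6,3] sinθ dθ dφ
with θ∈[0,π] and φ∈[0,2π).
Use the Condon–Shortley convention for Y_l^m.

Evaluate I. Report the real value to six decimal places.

0.079258

Checks pass: Σm=0; 18 even; l₃=6∈[4,12].
(2·4+1)(2·8+1)(2·6+1) = 1989
Δ: 6! 2! 10! / 19! → 1/23279256
sum: t=2:+1/1658880 t=3:−1/518400 t=4:+1/1658880 = -1/1382400
3j²(4 8 6; 0 0 0) = Δ·Π!·Σ² = 504/46189  (sign -1)
sum: t=6:+1/43545600 = 1/43545600
3j²(4 8 6; -4 1 3) = Δ·Π!·Σ² = 168/46189  (sign -1)
combine: 4πI² = 1989·504/46189·168/46189 = 762048/9653501
take √, sign +1: I = 0.07925813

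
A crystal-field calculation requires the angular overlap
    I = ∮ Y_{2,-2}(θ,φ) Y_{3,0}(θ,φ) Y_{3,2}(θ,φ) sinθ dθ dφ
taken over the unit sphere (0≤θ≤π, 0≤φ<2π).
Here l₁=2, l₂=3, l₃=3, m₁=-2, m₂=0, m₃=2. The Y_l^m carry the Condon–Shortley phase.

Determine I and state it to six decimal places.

Rules hold: Σm=0, L=8 even, 1≤3≤5.
N = 5·7·7 = 245
Δ = 2!·2!·4!/9! = 1/3780
Racah Σ t=0..2: t=0:+1/24 t=1:−1/4 t=2:+1/24 = -1/6
⇒ 3j(2 3 3; 0 0 0)² = 4/105, sgn +1
Racah Σ t=2..2: t=2:+1/24 = 1/24
⇒ 3j(2 3 3; -2 0 2)² = 1/21, sgn -1
4πI² = N·(3j₀)²·(3jₘ)² = 4/9
I = -1·√(0.444444/4π) = -0.18806319

-0.188063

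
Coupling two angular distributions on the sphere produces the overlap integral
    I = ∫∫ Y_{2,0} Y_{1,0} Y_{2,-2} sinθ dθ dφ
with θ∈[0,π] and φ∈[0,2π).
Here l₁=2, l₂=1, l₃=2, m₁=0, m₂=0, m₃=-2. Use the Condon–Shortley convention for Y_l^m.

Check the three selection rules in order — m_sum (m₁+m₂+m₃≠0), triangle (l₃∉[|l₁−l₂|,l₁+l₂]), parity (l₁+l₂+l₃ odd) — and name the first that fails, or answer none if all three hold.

azimuthal sum: 0 + 0 − 2 = -2  ✗
1 ≤ 2 ≤ 3 (triangle on l)
L = 2 + 1 + 2 = 5 (odd)

m_sum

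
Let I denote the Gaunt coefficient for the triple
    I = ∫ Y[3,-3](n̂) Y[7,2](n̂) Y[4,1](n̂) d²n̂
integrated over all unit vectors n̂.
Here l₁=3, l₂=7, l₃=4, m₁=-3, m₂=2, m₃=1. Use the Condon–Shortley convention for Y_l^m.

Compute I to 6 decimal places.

0.061755

m-sum 0 ✓  L=14 even ✓  4≤4≤10 ✓
Π(2lᵢ+1) = 7×15×9 = 945
triangle coeff Δ(3,7,4) = 1/45045
Σ_t [3,3]: t=3:−1/20736 = -1/20736
(3j)²=35/1287 [(3 7 4; 0 0 0)], sign=-1
Σ_t [6,6]: t=6:+1/518400 = 1/518400
(3j)²=4/2145 [(3 7 4; -3 2 1)], sign=-1
⇒ 4πI² = 980/20449
I = (+1)√(980/20449/(4π)) = 0.06175499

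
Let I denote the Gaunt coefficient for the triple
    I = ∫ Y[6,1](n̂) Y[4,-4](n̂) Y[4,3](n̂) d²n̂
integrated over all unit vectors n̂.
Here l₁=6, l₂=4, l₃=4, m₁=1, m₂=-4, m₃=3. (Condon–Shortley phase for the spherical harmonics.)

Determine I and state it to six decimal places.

0.065188

m-sum 0 ✓  L=14 even ✓  2≤4≤10 ✓
Π(2lᵢ+1) = 13×9×9 = 1053
triangle coeff Δ(6,4,4) = 1/1261260
Σ_t [2,4]: t=2:+1/4608 t=3:−1/1296 t=4:+1/4608 = -7/20736
(3j)²=20/1287 [(6 4 4; 0 0 0)], sign=-1
Σ_t [0,0]: t=0:+1/172800 = 1/172800
(3j)²=7/2145 [(6 4 4; 1 -4 3)], sign=-1
⇒ 4πI² = 84/1573
I = (+1)√(84/1573/(4π)) = 0.06518840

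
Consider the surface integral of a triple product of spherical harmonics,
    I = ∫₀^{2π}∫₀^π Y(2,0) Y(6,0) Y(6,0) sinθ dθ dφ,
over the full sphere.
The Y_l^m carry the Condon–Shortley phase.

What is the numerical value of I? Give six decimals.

0.160563

m-sum 0 ✓  L=14 even ✓  4≤6≤8 ✓
Π(2lᵢ+1) = 5×13×13 = 845
triangle coeff Δ(2,6,6) = 1/90090
Σ_t [0,2]: t=0:+1/69120 t=1:−1/14400 t=2:+1/69120 = -7/172800
(3j)²=14/715 [(2 6 6; 0 0 0)], sign=-1
(m-triple is (0,0,0) — same symbol as above.)
⇒ 4πI² = 196/605
I = (+1)√(196/605/(4π)) = 0.16056298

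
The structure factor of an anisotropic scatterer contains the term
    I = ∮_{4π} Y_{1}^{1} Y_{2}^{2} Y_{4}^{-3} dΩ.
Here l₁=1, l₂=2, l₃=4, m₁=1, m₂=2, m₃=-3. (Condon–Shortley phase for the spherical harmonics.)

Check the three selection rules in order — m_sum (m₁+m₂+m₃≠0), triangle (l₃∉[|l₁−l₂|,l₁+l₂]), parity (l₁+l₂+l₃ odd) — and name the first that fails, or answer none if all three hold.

Σmᵢ = 0  ✓
l₃∈[|l₁−l₂|,l₁+l₂]=[1,3], have l₃=4  ✗
Σlᵢ = 7 ⇒ odd

triangle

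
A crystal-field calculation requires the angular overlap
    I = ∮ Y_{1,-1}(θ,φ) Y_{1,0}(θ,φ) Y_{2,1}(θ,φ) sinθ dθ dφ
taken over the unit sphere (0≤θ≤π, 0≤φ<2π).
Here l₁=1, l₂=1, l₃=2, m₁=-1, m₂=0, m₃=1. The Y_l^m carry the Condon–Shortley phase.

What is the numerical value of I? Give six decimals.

-0.218510

Checks pass: Σm=0; 4 even; l₃=2∈[0,2].
(2·1+1)(2·1+1)(2·2+1) = 45
Δ: 0! 2! 2! / 5! → 1/30
sum: t=0:+1/1 = 1/1
3j²(1 1 2; 0 0 0) = Δ·Π!·Σ² = 2/15  (sign +1)
sum: t=0:+1/2 = 1/2
3j²(1 1 2; -1 0 1) = Δ·Π!·Σ² = 1/10  (sign -1)
combine: 4πI² = 45·2/15·1/10 = 3/5
take √, sign -1: I = -0.21850969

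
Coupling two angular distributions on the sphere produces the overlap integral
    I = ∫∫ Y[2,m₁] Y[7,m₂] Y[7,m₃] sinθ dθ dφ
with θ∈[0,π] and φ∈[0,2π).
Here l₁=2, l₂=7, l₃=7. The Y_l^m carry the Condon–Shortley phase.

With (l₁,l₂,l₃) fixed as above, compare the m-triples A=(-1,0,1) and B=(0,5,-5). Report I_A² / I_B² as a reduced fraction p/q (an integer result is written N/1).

84/361

Same 2,7,7: normalisation and zero-m 3j drop out of the ratio.
A: Δ: 2! 2! 12! / 17! → 1/185640; sum: t=1:−1/1036800 t=2:+1/1209600 = -1/7257600; 3j²(2 7 7; -1 0 1) = Δ·Π!·Σ² = 1/2210  (sign -1)
B: Δ: 2! 2! 12! / 17! → 1/185640; sum: t=0:+1/1916006400 t=1:−1/39916800 t=2:+1/29030400 = 19/1916006400; 3j²(2 7 7; 0 5 -5) = Δ·Π!·Σ² = 361/185640  (sign +1)
I_A²/I_B² = (1/2210)/(361/185640) = 84/361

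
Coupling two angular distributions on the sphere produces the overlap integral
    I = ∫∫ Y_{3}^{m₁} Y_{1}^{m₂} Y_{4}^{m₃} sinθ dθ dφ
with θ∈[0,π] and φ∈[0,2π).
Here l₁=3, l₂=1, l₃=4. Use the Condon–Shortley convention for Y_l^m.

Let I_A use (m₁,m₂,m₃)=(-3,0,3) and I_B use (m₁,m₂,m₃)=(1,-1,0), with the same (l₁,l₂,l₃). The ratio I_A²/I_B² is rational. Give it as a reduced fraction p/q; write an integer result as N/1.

Same 3,1,4: normalisation and zero-m 3j drop out of the ratio.
A: Δ: 0! 6! 2! / 9! → 1/252; sum: t=0:+1/720 = 1/720; 3j²(3 1 4; -3 0 3) = Δ·Π!·Σ² = 1/36  (sign -1)
B: Δ: 0! 6! 2! / 9! → 1/252; sum: t=0:+1/96 = 1/96; 3j²(3 1 4; 1 -1 0) = Δ·Π!·Σ² = 1/42  (sign +1)
I_A²/I_B² = (1/36)/(1/42) = 7/6

7/6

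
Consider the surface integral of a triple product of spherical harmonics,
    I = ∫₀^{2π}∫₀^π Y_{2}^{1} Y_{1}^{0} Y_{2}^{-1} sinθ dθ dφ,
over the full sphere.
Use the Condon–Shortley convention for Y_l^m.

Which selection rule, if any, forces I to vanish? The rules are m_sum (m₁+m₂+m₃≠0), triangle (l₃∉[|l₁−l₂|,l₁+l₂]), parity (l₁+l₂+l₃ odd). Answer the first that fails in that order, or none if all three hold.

azimuthal sum: 1 + 0 − 1 = 0  ✓
1 ≤ 2 ≤ 3 (triangle on l)  ✓
L = 2 + 1 + 2 = 5 (odd)  ✗

parity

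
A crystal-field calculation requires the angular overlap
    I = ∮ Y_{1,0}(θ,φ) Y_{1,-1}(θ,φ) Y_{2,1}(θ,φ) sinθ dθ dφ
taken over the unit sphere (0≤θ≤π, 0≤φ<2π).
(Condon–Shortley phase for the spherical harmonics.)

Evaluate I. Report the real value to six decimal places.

Rules hold: Σm=0, L=4 even, 0≤2≤2.
N = 3·3·5 = 45
Δ = 0!·2!·2!/5! = 1/30
Racah Σ t=0..0: t=0:+1/1 = 1/1
⇒ 3j(1 1 2; 0 0 0)² = 2/15, sgn +1
Racah Σ t=0..0: t=0:+1/2 = 1/2
⇒ 3j(1 1 2; 0 -1 1)² = 1/10, sgn -1
4πI² = N·(3j₀)²·(3jₘ)² = 3/5
I = -1·√(0.6/4π) = -0.21850969

-0.218510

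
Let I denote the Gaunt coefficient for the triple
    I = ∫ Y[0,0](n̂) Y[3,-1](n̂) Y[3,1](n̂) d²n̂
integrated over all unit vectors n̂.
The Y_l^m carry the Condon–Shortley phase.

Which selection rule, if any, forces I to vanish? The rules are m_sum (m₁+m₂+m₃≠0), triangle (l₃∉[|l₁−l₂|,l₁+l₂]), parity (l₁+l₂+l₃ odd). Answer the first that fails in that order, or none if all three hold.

none

Σmᵢ = 0  ✓
l₃∈[|l₁−l₂|,l₁+l₂]=[3,3], have l₃=3  ✓
Σlᵢ = 6 ⇒ even  ✓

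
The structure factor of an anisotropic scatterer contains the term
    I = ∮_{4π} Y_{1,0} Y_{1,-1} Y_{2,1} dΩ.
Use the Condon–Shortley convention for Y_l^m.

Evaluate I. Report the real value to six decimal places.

Checks pass: Σm=0; 4 even; l₃=2∈[0,2].
(2·1+1)(2·1+1)(2·2+1) = 45
Δ: 0! 2! 2! / 5! → 1/30
sum: t=0:+1/1 = 1/1
3j²(1 1 2; 0 0 0) = Δ·Π!·Σ² = 2/15  (sign +1)
sum: t=0:+1/2 = 1/2
3j²(1 1 2; 0 -1 1) = Δ·Π!·Σ² = 1/10  (sign -1)
combine: 4πI² = 45·2/15·1/10 = 3/5
take √, sign -1: I = -0.21850969

-0.218510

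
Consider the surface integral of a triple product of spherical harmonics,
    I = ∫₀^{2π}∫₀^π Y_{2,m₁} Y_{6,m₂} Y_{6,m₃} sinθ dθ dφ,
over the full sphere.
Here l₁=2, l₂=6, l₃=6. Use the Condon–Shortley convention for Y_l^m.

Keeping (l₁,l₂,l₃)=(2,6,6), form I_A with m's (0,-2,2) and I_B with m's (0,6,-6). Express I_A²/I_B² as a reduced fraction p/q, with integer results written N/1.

25/121

Shared (l₁,l₂,l₃)=(2,6,6): N and (l;000)² cancel in I_A²/I_B².
A: Δ = 2!·2!·10!/15! = 1/90090; Racah Σ t=0..2: t=0:+1/69120 t=1:−1/30240 t=2:+1/322560 = -1/64512; ⇒ 3j(2 6 6; 0 -2 2)² = 10/1001, sgn -1
B: Δ = 2!·2!·10!/15! = 1/90090; Racah Σ t=2..2: t=2:+1/14515200 = 1/14515200; ⇒ 3j(2 6 6; 0 6 -6)² = 22/455, sgn +1
I_A²/I_B² = (10/1001)/(22/455) = 25/121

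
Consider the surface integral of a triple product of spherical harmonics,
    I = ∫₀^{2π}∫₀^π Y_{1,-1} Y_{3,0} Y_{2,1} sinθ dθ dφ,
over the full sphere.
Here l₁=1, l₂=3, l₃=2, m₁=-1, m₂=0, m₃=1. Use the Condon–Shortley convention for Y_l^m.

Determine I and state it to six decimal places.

Rules hold: Σm=0, L=6 even, 2≤2≤4.
N = 3·7·5 = 105
Δ = 2!·0!·4!/7! = 1/105
Racah Σ t=1..1: t=1:−1/4 = -1/4
⇒ 3j(1 3 2; 0 0 0)² = 3/35, sgn -1
Racah Σ t=2..2: t=2:+1/12 = 1/12
⇒ 3j(1 3 2; -1 0 1)² = 1/35, sgn -1
4πI² = N·(3j₀)²·(3jₘ)² = 9/35
I = +1·√(0.257143/4π) = 0.14304817

0.143048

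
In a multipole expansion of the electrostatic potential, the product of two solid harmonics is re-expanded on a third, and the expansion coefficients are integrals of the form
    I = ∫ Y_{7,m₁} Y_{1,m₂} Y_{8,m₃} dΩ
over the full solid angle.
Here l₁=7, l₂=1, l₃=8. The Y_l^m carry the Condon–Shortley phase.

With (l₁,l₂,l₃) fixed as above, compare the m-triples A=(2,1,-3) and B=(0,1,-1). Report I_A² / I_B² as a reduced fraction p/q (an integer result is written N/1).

55/36

Shared (l₁,l₂,l₃)=(7,1,8): N and (l;000)² cancel in I_A²/I_B².
A: Δ = 0!·14!·2!/17! = 1/2040; Racah Σ t=0..0: t=0:+1/87091200 = 1/87091200; ⇒ 3j(7 1 8; 2 1 -3)² = 11/408, sgn -1
B: Δ = 0!·14!·2!/17! = 1/2040; Racah Σ t=0..0: t=0:+1/50803200 = 1/50803200; ⇒ 3j(7 1 8; 0 1 -1)² = 3/170, sgn -1
I_A²/I_B² = (11/408)/(3/170) = 55/36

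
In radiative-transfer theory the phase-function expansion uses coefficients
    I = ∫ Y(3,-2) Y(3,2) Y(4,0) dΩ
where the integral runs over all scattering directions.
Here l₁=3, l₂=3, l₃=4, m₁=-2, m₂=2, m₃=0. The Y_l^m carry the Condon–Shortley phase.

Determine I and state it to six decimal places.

m-sum 0 ✓  L=10 even ✓  0≤4≤6 ✓
Π(2lᵢ+1) = 7×7×9 = 441
triangle coeff Δ(3,3,4) = 1/34650
Σ_t [0,2]: t=0:+1/72 t=1:−1/16 t=2:+1/72 = -5/144
(3j)²=2/77 [(3 3 4; 0 0 0)], sign=-1
Σ_t [1,2]: t=1:−1/576 t=2:+1/72 = 7/576
(3j)²=7/198 [(3 3 4; -2 2 0)], sign=+1
⇒ 4πI² = 49/121
I = (-1)√(49/121/(4π)) = -0.17951487

-0.179515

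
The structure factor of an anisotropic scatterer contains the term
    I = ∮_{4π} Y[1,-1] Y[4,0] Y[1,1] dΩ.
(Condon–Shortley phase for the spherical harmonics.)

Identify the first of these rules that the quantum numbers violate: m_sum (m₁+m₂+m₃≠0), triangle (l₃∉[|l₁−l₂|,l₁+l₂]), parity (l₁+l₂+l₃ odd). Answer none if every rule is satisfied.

Σmᵢ = 0  ✓
l₃∈[|l₁−l₂|,l₁+l₂]=[3,5], have l₃=1  ✗
Σlᵢ = 6 ⇒ even

triangle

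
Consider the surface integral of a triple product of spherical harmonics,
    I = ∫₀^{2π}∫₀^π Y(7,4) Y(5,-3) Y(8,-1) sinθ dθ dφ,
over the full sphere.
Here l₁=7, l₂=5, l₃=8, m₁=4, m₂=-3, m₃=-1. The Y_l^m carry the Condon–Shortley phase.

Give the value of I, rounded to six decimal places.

-0.108028

Checks pass: Σm=0; 20 even; l₃=8∈[2,12].
(2·7+1)(2·5+1)(2·8+1) = 2805
Δ: 4! 10! 6! / 21! → 1/814773960
sum: t=0:+1/87091200 t=1:−1/4976640 t=2:+1/2073600 t=3:−1/4976640 t=4:+1/87091200 = 1/9676800
3j²(7 5 8; 0 0 0) = Δ·Π!·Σ² = 360/46189  (sign +1)
sum: t=0:+1/34836480 t=1:−1/58060800 t=2:+1/1045094400 = 13/1045094400
3j²(7 5 8; 4 -3 -1) = Δ·Π!·Σ² = 13/1938  (sign -1)
combine: 4πI² = 2805·360/46189·13/1938 = 900/6137
take √, sign -1: I = -0.10802848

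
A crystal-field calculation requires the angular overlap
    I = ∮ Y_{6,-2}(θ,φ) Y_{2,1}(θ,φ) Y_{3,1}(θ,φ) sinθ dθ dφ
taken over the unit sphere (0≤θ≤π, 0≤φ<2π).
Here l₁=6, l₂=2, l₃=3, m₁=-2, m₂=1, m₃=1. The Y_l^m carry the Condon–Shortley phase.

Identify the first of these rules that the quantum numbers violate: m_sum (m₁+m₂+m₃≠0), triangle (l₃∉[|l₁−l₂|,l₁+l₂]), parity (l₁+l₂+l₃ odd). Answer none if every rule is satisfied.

m₁+m₂+m₃ = -2 + 1 + 1 = 0  ✓
triangle: |6−2|=4 ≤ l₃=3 ≤ 6+2=8  ✗
parity: l₁+l₂+l₃ = 11 is odd

triangle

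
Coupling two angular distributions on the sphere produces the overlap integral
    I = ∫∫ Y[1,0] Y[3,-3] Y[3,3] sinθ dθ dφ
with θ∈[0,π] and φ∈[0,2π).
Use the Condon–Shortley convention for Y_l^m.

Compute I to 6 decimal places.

0.000000

L=7 odd ⇒ parity kills the (l;000) factor ⇒ I = 0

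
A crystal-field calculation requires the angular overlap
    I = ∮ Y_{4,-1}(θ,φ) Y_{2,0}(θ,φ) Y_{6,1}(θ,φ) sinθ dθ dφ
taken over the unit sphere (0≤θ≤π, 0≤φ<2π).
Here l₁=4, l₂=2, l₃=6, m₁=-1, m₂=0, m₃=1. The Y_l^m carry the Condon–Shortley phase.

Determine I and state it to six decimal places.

-0.230476

m-sum 0 ✓  L=12 even ✓  2≤6≤6 ✓
Π(2lᵢ+1) = 9×5×13 = 585
triangle coeff Δ(4,2,6) = 1/6435
Σ_t [0,0]: t=0:+1/2304 = 1/2304
(3j)²=5/143 [(4 2 6; 0 0 0)], sign=+1
Σ_t [0,0]: t=0:+1/2880 = 1/2880
(3j)²=14/429 [(4 2 6; -1 0 1)], sign=-1
⇒ 4πI² = 1050/1573
I = (-1)√(1050/1573/(4π)) = -0.23047581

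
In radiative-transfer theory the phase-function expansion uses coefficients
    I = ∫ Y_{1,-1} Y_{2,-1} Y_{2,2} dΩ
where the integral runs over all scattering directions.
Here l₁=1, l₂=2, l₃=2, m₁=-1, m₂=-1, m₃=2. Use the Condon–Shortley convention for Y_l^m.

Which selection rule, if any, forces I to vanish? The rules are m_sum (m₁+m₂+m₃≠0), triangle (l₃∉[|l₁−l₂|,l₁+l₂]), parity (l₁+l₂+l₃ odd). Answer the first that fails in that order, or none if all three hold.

parity

Σmᵢ = 0  ✓
l₃∈[|l₁−l₂|,l₁+l₂]=[1,3], have l₃=2  ✓
Σlᵢ = 5 ⇒ odd  ✗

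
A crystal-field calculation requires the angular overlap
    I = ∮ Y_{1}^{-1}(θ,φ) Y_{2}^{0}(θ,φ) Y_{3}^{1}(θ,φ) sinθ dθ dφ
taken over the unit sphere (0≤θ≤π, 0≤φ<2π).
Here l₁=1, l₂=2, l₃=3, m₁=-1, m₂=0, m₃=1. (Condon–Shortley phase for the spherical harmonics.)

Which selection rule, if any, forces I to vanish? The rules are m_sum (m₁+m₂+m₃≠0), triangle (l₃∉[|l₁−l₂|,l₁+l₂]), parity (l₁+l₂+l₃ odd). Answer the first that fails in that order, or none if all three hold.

none

Σmᵢ = 0  ✓
l₃∈[|l₁−l₂|,l₁+l₂]=[1,3], have l₃=3  ✓
Σlᵢ = 6 ⇒ even  ✓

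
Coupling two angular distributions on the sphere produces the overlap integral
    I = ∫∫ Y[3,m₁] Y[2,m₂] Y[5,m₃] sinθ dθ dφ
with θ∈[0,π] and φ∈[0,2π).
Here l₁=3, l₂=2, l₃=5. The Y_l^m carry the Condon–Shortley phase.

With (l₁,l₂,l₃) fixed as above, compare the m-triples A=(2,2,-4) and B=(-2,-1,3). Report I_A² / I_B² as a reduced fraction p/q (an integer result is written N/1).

Same 3,2,5: normalisation and zero-m 3j drop out of the ratio.
A: Δ: 0! 6! 4! / 11! → 1/2310; sum: t=0:+1/2880 = 1/2880; 3j²(3 2 5; 2 2 -4) = Δ·Π!·Σ² = 3/55  (sign -1)
B: Δ: 0! 6! 4! / 11! → 1/2310; sum: t=0:+1/720 = 1/720; 3j²(3 2 5; -2 -1 3) = Δ·Π!·Σ² = 8/165  (sign +1)
I_A²/I_B² = (3/55)/(8/165) = 9/8

9/8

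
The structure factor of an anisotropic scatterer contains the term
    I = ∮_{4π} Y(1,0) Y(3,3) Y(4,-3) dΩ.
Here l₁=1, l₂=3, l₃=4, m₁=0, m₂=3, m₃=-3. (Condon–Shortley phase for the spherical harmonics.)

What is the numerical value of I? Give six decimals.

m-sum 0 ✓  L=8 even ✓  2≤4≤4 ✓
Π(2lᵢ+1) = 3×7×9 = 189
triangle coeff Δ(1,3,4) = 1/252
Σ_t [0,0]: t=0:+1/36 = 1/36
(3j)²=4/63 [(1 3 4; 0 0 0)], sign=+1
Σ_t [0,0]: t=0:+1/720 = 1/720
(3j)²=1/36 [(1 3 4; 0 3 -3)], sign=-1
⇒ 4πI² = 1/3
I = (-1)√(1/3/(4π)) = -0.16286750

-0.162868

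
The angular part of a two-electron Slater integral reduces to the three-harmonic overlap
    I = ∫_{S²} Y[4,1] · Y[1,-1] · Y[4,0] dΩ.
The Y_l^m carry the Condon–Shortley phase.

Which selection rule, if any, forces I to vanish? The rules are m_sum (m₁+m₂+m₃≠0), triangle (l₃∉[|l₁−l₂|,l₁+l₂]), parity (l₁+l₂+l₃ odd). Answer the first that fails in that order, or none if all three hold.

azimuthal sum: 1 − 1 + 0 = 0  ✓
3 ≤ 4 ≤ 5 (triangle on l)  ✓
L = 4 + 1 + 4 = 9 (odd)  ✗

parity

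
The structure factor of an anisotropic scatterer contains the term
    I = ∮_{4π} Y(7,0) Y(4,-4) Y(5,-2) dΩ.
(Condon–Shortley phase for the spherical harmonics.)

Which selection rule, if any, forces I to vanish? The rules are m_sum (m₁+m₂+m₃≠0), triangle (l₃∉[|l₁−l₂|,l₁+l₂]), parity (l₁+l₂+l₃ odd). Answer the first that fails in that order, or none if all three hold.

azimuthal sum: 0 − 4 − 2 = -6  ✗
3 ≤ 5 ≤ 11 (triangle on l)
L = 7 + 4 + 5 = 16 (even)

m_sum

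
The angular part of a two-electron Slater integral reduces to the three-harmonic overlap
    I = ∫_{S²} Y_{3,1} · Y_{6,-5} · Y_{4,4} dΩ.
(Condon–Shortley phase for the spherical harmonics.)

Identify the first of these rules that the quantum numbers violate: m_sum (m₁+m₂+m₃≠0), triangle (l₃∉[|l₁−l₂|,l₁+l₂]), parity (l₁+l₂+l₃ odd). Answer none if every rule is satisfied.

parity

azimuthal sum: 1 − 5 + 4 = 0  ✓
3 ≤ 4 ≤ 9 (triangle on l)  ✓
L = 3 + 6 + 4 = 13 (odd)  ✗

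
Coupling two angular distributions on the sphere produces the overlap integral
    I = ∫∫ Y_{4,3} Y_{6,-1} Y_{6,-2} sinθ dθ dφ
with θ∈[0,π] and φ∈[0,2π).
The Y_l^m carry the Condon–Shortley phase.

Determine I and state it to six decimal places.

-0.039511

Checks pass: Σm=0; 16 even; l₃=6∈[2,10].
(2·4+1)(2·6+1)(2·6+1) = 1521
Δ: 4! 4! 8! / 17! → 1/15315300
sum: t=0:+1/829440 t=1:−1/25920 t=2:+1/9216 t=3:−1/25920 t=4:+1/829440 = 7/207360
3j²(4 6 6; 0 0 0) = Δ·Π!·Σ² = 28/2431  (sign +1)
sum: t=0:+1/103680 t=1:−1/82944 = -1/414720
3j²(4 6 6; 3 -1 -2) = Δ·Π!·Σ² = 49/43758  (sign -1)
combine: 4πI² = 1521·28/2431·49/43758 = 686/34969
take √, sign -1: I = -0.03951077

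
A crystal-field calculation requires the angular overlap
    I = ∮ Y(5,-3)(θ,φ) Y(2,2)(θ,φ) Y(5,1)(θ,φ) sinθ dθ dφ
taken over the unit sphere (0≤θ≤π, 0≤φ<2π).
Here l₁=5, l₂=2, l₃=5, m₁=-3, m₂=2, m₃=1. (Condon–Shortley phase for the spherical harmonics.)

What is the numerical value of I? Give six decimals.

m-sum 0 ✓  L=12 even ✓  3≤5≤7 ✓
Π(2lᵢ+1) = 11×5×11 = 605
triangle coeff Δ(5,2,5) = 1/38610
Σ_t [0,2]: t=0:+1/2880 t=1:−1/576 t=2:+1/2880 = -1/960
(3j)²=10/429 [(5 2 5; 0 0 0)], sign=+1
Σ_t [2,2]: t=2:+1/5760 = 1/5760
(3j)²=56/2145 [(5 2 5; -3 2 1)], sign=+1
⇒ 4πI² = 560/1521
I = (+1)√(560/1521/(4π)) = 0.17116875

0.171169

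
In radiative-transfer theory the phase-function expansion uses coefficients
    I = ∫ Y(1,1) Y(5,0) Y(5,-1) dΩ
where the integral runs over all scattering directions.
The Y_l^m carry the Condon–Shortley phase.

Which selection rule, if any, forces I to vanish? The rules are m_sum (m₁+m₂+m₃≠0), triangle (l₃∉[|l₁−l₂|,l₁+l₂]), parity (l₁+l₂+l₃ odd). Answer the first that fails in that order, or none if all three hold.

parity

Σmᵢ = 0  ✓
l₃∈[|l₁−l₂|,l₁+l₂]=[4,6], have l₃=5  ✓
Σlᵢ = 11 ⇒ odd  ✗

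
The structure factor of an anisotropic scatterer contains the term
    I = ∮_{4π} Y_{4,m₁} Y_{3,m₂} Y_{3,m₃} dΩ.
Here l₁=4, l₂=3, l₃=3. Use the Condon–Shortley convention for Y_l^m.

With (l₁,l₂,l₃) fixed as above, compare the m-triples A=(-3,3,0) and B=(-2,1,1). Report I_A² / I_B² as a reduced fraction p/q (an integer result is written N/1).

Shared (l₁,l₂,l₃)=(4,3,3): N and (l;000)² cancel in I_A²/I_B².
A: Δ = 4!·4!·2!/11! = 1/34650; Racah Σ t=4..4: t=4:+1/288 = 1/288; ⇒ 3j(4 3 3; -3 3 0)² = 1/22, sgn -1
B: Δ = 4!·4!·2!/11! = 1/34650; Racah Σ t=2..4: t=2:+1/192 t=3:−1/36 t=4:+1/192 = -5/288; ⇒ 3j(4 3 3; -2 1 1)² = 20/693, sgn -1
I_A²/I_B² = (1/22)/(20/693) = 63/40

63/40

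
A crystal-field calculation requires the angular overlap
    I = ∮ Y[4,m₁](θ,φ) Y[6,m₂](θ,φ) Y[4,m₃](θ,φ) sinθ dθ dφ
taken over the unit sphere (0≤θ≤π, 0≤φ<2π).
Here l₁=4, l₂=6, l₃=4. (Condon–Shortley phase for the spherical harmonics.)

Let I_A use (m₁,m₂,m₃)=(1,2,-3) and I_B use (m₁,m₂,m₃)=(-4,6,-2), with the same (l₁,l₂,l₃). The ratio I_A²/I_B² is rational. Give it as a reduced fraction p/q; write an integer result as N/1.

45/44

Shared (l₁,l₂,l₃)=(4,6,4): N and (l;000)² cancel in I_A²/I_B².
A: Δ = 6!·2!·6!/15! = 1/1261260; Racah Σ t=2..3: t=2:+1/34560 t=3:−1/8640 = -1/11520; ⇒ 3j(4 6 4; 1 2 -3)² = 3/143, sgn +1
B: Δ = 6!·2!·6!/15! = 1/1261260; Racah Σ t=6..6: t=6:+1/1036800 = 1/1036800; ⇒ 3j(4 6 4; -4 6 -2)² = 4/195, sgn +1
I_A²/I_B² = (3/143)/(4/195) = 45/44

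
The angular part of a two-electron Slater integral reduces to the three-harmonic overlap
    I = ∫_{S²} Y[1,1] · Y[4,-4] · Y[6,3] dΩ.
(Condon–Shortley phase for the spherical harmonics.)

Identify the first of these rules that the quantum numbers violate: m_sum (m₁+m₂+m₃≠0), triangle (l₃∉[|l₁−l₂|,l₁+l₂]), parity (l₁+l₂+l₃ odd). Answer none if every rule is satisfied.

triangle

Σmᵢ = 0  ✓
l₃∈[|l₁−l₂|,l₁+l₂]=[3,5], have l₃=6  ✗
Σlᵢ = 11 ⇒ odd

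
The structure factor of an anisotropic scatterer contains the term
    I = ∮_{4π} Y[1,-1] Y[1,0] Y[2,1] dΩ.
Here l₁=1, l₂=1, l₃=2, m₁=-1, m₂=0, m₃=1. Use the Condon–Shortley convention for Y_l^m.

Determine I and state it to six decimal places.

-0.218510

Checks pass: Σm=0; 4 even; l₃=2∈[0,2].
(2·1+1)(2·1+1)(2·2+1) = 45
Δ: 0! 2! 2! / 5! → 1/30
sum: t=0:+1/1 = 1/1
3j²(1 1 2; 0 0 0) = Δ·Π!·Σ² = 2/15  (sign +1)
sum: t=0:+1/2 = 1/2
3j²(1 1 2; -1 0 1) = Δ·Π!·Σ² = 1/10  (sign -1)
combine: 4πI² = 45·2/15·1/10 = 3/5
take √, sign -1: I = -0.21850969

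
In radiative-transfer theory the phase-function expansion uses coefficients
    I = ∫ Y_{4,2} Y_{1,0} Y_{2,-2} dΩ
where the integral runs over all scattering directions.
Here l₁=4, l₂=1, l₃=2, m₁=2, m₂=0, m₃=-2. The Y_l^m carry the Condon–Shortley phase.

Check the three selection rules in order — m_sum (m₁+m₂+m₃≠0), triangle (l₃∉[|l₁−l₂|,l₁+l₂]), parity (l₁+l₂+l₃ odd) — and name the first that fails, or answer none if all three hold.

triangle

Σmᵢ = 0  ✓
l₃∈[|l₁−l₂|,l₁+l₂]=[3,5], have l₃=2  ✗
Σlᵢ = 7 ⇒ odd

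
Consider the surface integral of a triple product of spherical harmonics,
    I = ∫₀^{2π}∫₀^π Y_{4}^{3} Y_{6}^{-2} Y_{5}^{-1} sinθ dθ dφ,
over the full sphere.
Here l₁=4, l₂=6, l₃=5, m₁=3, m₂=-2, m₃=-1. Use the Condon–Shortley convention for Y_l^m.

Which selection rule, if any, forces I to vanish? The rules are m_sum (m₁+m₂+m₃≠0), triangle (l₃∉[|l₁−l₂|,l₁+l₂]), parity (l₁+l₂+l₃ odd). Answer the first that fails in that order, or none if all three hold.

m₁+m₂+m₃ = 3 − 2 − 1 = 0  ✓
triangle: |4−6|=2 ≤ l₃=5 ≤ 4+6=10  ✓
parity: l₁+l₂+l₃ = 15 is odd  ✗

parity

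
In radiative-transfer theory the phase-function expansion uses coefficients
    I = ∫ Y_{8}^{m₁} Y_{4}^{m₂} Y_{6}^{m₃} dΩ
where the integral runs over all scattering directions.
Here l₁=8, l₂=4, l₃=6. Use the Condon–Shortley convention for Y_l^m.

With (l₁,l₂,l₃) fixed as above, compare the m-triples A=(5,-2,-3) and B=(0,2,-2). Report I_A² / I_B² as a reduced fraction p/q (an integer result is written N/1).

Same 8,4,6: normalisation and zero-m 3j drop out of the ratio.
A: Δ: 6! 10! 2! / 19! → 1/23279256; sum: t=0:+1/43545600 t=1:−1/9676800 t=2:+1/34836480 = -1/19353600; 3j²(8 4 6; 5 -2 -3) = Δ·Π!·Σ² = 243/18088  (sign +1)
B: Δ: 6! 10! 2! / 19! → 1/23279256; sum: t=4:+1/1658880 t=5:−1/3628800 t=6:+1/116121600 = 13/38707200; 3j²(8 4 6; 0 2 -2) = Δ·Π!·Σ² = 39/3553  (sign +1)
I_A²/I_B² = (243/18088)/(39/3553) = 891/728

891/728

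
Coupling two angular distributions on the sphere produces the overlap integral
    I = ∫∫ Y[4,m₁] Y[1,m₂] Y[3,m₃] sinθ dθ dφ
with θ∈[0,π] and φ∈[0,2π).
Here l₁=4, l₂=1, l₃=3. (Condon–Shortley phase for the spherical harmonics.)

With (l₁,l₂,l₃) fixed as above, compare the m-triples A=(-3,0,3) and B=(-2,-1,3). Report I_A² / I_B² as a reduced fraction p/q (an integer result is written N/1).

7/1

Shared (l₁,l₂,l₃)=(4,1,3): N and (l;000)² cancel in I_A²/I_B².
A: Δ = 2!·6!·0!/9! = 1/252; Racah Σ t=1..1: t=1:−1/720 = -1/720; ⇒ 3j(4 1 3; -3 0 3)² = 1/36, sgn -1
B: Δ = 2!·6!·0!/9! = 1/252; Racah Σ t=0..0: t=0:+1/1440 = 1/1440; ⇒ 3j(4 1 3; -2 -1 3)² = 1/252, sgn +1
I_A²/I_B² = (1/36)/(1/252) = 7/1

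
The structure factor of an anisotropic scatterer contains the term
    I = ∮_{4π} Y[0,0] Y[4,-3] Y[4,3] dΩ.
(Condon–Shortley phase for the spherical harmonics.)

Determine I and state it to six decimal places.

-0.282095

Rules hold: Σm=0, L=8 even, 4≤4≤4.
N = 1·9·9 = 81
Δ = 0!·0!·8!/9! = 1/9
Racah Σ t=0..0: t=0:+1/576 = 1/576
⇒ 3j(0 4 4; 0 0 0)² = 1/9, sgn +1
Racah Σ t=0..0: t=0:+1/5040 = 1/5040
⇒ 3j(0 4 4; 0 -3 3)² = 1/9, sgn -1
4πI² = N·(3j₀)²·(3jₘ)² = 1/1
I = -1·√(1/4π) = -0.28209479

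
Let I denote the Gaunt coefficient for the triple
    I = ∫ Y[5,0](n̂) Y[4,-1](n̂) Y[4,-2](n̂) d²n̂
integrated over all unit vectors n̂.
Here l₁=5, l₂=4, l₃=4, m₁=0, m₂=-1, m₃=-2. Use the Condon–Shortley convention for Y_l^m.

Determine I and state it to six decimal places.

0.000000

0 − 1 − 2 = -3 ≠ 0: azimuthal integral kills it; I = 0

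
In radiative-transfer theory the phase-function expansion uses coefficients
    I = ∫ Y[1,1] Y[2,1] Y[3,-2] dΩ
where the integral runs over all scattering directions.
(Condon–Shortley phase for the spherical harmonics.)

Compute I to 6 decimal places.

Checks pass: Σm=0; 6 even; l₃=3∈[1,3].
(2·1+1)(2·2+1)(2·3+1) = 105
Δ: 0! 2! 4! / 7! → 1/105
sum: t=0:+1/4 = 1/4
3j²(1 2 3; 0 0 0) = Δ·Π!·Σ² = 3/35  (sign -1)
sum: t=0:+1/12 = 1/12
3j²(1 2 3; 1 1 -2) = Δ·Π!·Σ² = 2/21  (sign -1)
combine: 4πI² = 105·3/35·2/21 = 6/7
take √, sign +1: I = 0.26116903

0.261169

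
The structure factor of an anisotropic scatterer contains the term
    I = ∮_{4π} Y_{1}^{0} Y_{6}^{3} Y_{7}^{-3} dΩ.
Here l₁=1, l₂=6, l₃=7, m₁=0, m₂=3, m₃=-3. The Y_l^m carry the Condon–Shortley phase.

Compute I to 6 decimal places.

Rules hold: Σm=0, L=14 even, 5≤7≤7.
N = 3·13·15 = 585
Δ = 0!·2!·12!/15! = 1/1365
Racah Σ t=0..0: t=0:+1/518400 = 1/518400
⇒ 3j(1 6 7; 0 0 0)² = 7/195, sgn -1
Racah Σ t=0..0: t=0:+1/2177280 = 1/2177280
⇒ 3j(1 6 7; 0 3 -3)² = 8/273, sgn +1
4πI² = N·(3j₀)²·(3jₘ)² = 8/13
I = -1·√(0.615385/4π) = -0.22129336

-0.221293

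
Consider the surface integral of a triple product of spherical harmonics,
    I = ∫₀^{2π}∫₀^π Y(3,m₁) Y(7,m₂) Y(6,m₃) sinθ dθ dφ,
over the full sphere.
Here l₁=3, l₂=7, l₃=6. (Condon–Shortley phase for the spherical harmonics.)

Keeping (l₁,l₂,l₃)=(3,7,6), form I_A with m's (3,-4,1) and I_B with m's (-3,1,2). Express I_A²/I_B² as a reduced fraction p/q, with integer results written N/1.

165/98

Same 3,7,6: normalisation and zero-m 3j drop out of the ratio.
A: Δ: 4! 2! 10! / 17! → 1/2042040; sum: t=0:+1/1451520 = 1/1451520; 3j²(3 7 6; 3 -4 1) = Δ·Π!·Σ² = 75/3094  (sign -1)
B: Δ: 4! 2! 10! / 17! → 1/2042040; sum: t=4:+1/829440 = 1/829440; 3j²(3 7 6; -3 1 2) = Δ·Π!·Σ² = 35/2431  (sign +1)
I_A²/I_B² = (75/3094)/(35/2431) = 165/98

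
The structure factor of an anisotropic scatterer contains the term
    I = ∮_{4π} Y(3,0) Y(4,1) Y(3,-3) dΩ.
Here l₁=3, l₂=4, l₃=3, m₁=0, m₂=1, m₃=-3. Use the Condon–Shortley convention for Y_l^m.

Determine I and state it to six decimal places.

m-sum = 0 + 1 − 3 = -2 ≠ 0 ⇒ I = 0

0.000000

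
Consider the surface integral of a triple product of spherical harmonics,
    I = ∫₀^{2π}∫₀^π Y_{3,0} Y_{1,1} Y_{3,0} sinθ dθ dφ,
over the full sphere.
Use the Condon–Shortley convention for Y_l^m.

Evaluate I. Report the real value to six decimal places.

m-sum = 0 + 1 + 0 = 1 ≠ 0 ⇒ I = 0

0.000000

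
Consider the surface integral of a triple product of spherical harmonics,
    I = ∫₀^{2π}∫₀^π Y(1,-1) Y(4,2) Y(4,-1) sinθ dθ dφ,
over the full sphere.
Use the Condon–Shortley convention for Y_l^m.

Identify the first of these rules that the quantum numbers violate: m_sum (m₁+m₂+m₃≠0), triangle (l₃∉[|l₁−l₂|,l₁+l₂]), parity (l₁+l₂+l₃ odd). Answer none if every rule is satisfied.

parity

m₁+m₂+m₃ = -1 + 2 − 1 = 0  ✓
triangle: |1−4|=3 ≤ l₃=4 ≤ 1+4=5  ✓
parity: l₁+l₂+l₃ = 9 is odd  ✗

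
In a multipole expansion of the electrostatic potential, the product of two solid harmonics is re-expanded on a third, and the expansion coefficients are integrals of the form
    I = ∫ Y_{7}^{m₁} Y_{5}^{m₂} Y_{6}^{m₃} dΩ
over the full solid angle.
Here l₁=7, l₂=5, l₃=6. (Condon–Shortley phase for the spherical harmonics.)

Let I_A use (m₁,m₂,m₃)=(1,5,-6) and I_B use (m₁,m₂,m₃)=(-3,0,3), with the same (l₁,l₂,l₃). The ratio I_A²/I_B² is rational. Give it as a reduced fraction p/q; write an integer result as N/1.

l's match ⇒ only the (l;m) 3-j factors differ between A and B.
A: triangle coeff Δ(7,5,6) = 1/174594420; Σ_t [6,6]: t=6:+1/696729600 = 1/696729600; (3j)²=5/8398 [(7 5 6; 1 5 -6)], sign=+1
B: triangle coeff Δ(7,5,6) = 1/174594420; Σ_t [2,5]: t=2:+1/11612160 t=3:−1/725760 t=4:+1/414720 t=5:−1/2073600 = 37/58060800; (3j)²=4107/646646 [(7 5 6; -3 0 3)], sign=-1
I_A²/I_B² = (5/8398)/(4107/646646) = 385/4107

385/4107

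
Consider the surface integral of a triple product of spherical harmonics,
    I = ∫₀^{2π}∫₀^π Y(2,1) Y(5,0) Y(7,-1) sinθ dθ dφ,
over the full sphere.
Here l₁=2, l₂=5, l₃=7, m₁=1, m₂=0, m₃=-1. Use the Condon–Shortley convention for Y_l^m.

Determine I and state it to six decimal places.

-0.207724

Rules hold: Σm=0, L=14 even, 3≤7≤7.
N = 5·11·15 = 825
Δ = 0!·4!·10!/15! = 1/15015
Racah Σ t=0..0: t=0:+1/57600 = 1/57600
⇒ 3j(2 5 7; 0 0 0)² = 21/715, sgn -1
Racah Σ t=0..0: t=0:+1/86400 = 1/86400
⇒ 3j(2 5 7; 1 0 -1)² = 16/715, sgn +1
4πI² = N·(3j₀)²·(3jₘ)² = 1008/1859
I = -1·√(0.542227/4π) = -0.20772350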